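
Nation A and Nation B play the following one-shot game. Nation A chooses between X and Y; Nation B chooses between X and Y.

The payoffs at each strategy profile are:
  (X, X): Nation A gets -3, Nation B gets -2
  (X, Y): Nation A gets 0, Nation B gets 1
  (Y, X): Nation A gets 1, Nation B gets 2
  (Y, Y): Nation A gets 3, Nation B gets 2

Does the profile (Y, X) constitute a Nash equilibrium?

Yes

At (Y, X), Nation A earns 1; switching to X would give -3, so Nation A has no profitable deviation.
Nation B earns 2; switching to Y would give 2, so Nation B has no profitable deviation.
Neither player can gain by a unilateral deviation, so this profile is a Nash equilibrium.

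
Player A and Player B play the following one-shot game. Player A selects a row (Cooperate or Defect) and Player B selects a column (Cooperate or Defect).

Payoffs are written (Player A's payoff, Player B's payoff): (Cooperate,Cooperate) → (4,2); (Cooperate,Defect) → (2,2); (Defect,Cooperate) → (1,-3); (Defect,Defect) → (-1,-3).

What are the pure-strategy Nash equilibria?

(Cooperate, Cooperate) and (Cooperate, Defect)

(Cooperate, Cooperate): Player A gets 4 ≥ 1 from Defect, and Player B gets 2 ≥ 2 from Defect — Nash equilibrium.
(Cooperate, Defect): Player A gets 2 ≥ -1 from Defect, and Player B gets 2 ≥ 2 from Cooperate — Nash equilibrium.
(Defect, Cooperate): Player A prefers Cooperate (4 > 1) — not an equilibrium.
(Defect, Defect): Player A prefers Cooperate (2 > -1) — not an equilibrium.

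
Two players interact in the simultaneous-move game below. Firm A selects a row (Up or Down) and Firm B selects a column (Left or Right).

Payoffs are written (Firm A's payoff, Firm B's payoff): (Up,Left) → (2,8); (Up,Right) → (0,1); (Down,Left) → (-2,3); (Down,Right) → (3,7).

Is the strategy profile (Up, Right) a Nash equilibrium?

At (Up, Right), Firm A earns 0; switching to Down would give 3, so Firm A would deviate.
Firm B earns 1; switching to Left would give 8, so Firm B would deviate.
Since at least one player can profitably deviate, this is not a Nash equilibrium.

No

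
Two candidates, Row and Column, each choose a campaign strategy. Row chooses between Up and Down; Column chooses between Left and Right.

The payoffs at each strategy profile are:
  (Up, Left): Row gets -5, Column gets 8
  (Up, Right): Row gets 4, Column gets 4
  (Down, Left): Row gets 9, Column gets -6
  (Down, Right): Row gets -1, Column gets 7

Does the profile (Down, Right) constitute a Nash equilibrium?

At (Down, Right), Row earns -1; switching to Up would give 4, so Row would deviate.
Column earns 7; switching to Left would give -6, so Column has no profitable deviation.
Since at least one player can profitably deviate, this is not a Nash equilibrium.

No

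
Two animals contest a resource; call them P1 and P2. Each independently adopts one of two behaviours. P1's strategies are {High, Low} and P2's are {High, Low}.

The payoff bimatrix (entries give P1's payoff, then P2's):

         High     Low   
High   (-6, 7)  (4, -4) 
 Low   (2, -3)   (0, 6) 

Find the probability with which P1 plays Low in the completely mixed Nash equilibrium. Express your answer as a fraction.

Let x be the probability that P1 plays High. In a completely mixed equilibrium, P2 must be indifferent between High and Low.
P2's expected payoff from High is 7x − 3(1−x); from Low it is −4x + 6(1−x).
Setting these equal: 10x − 3 = −10x + 6, so x = 9/20.
Therefore P1 plays Low with probability 1 − 9/20 = 11/20.

11/20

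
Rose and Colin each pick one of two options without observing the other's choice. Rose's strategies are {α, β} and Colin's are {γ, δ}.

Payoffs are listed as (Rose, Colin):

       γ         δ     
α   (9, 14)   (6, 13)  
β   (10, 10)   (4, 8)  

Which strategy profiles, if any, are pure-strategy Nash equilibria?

(α, γ): Rose prefers β (10 > 9) — not an equilibrium.
(α, δ): Colin prefers γ (14 > 13) — not an equilibrium.
(β, γ): Rose gets 10 ≥ 9 from α, and Colin gets 10 ≥ 8 from δ — Nash equilibrium.
(β, δ): Rose prefers α (6 > 4); Colin prefers γ (10 > 8) — not an equilibrium.

(β, γ)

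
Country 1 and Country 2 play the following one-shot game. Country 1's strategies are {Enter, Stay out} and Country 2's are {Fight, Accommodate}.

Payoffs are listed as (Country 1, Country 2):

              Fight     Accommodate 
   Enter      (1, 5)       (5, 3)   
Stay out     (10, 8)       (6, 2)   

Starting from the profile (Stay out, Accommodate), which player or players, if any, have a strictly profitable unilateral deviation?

Country 2

Country 1 at (Stay out, Accommodate) earns 6; deviating to Enter yields 5 — not better.
Country 2 earns 2; deviating to Fight yields 8 — a strict improvement.
Only Country 2 has a strictly profitable deviation.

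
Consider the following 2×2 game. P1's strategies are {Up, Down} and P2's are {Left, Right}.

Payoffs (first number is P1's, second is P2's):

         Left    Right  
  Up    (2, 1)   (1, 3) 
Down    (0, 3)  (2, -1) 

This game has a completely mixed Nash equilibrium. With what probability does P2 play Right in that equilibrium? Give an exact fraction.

2/3

Let y be the probability that P2 plays Left. In a completely mixed equilibrium, P1 must be indifferent between Up and Down.
P1's expected payoff from Up is 2y + (1−y); from Down it is 2(1−y).
Setting these equal: y + 1 = −2y + 2, so y = 1/3.
Therefore P2 plays Right with probability 1 − 1/3 = 2/3.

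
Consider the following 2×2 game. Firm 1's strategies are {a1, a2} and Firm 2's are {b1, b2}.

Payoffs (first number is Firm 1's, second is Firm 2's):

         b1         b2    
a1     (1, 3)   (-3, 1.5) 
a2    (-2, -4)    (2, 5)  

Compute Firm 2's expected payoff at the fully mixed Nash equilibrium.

First find x, the probability Firm 1 plays a1, from Firm 2's indifference between b1 and b2: 3x − 4(1−x) = 1.5x + 5(1−x), giving x = 6/7.
Since Firm 2 is indifferent in equilibrium, Firm 2's expected payoff equals the payoff from either column against (6/7, 1/7). Using b1: 3(6/7) − 4(1/7) = 2.

2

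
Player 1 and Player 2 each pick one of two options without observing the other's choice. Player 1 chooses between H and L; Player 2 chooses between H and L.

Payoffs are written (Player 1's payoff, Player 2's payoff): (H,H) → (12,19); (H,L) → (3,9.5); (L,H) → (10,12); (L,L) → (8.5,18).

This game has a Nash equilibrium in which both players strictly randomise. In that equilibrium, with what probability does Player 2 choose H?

11/15

Let y be the probability that Player 2 plays H. In a completely mixed equilibrium, Player 1 must be indifferent between H and L.
Player 1's expected payoff from H is 12y + 3(1−y); from L it is 10y + 8.5(1−y).
Setting these equal: 9y + 3 = 1.5y + 8.5, so y = 11/15.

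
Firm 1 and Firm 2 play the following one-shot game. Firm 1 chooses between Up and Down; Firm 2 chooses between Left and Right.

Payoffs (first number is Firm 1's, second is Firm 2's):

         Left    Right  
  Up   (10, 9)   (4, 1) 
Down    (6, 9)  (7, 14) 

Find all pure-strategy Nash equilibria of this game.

(Up, Left): Firm 1 gets 10 ≥ 6 from Down, and Firm 2 gets 9 ≥ 1 from Right — Nash equilibrium.
(Up, Right): Firm 1 prefers Down (7 > 4); Firm 2 prefers Left (9 > 1) — not an equilibrium.
(Down, Left): Firm 1 prefers Up (10 > 6); Firm 2 prefers Right (14 > 9) — not an equilibrium.
(Down, Right): Firm 1 gets 7 ≥ 4 from Up, and Firm 2 gets 14 ≥ 9 from Left — Nash equilibrium.

(Up, Left) and (Down, Right)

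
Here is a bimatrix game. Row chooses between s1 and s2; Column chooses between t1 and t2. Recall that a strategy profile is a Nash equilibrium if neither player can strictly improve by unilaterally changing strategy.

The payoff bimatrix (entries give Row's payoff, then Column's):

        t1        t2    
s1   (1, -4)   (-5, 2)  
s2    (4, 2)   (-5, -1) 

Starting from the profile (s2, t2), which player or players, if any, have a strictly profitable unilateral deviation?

Column

Row at (s2, t2) earns -5; deviating to s1 yields -5 — not better.
Column earns -1; deviating to t1 yields 2 — a strict improvement.
Only Column has a strictly profitable deviation.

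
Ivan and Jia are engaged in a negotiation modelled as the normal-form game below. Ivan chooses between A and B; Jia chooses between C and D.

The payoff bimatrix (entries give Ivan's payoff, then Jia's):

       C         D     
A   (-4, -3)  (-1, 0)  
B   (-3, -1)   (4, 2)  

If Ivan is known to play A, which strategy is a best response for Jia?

D

Against A, Jia earns -3 from C and 0 from D.
So D is the best response.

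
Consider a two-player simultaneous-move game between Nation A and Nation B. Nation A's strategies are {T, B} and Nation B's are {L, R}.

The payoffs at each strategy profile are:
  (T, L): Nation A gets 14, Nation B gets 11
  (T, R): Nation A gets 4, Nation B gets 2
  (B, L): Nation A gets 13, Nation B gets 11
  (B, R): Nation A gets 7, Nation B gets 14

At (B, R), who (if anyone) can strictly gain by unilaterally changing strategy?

Nation A at (B, R) earns 7; deviating to T yields 4 — not better.
Nation B earns 14; deviating to L yields 11 — not better.
Neither player can strictly improve; the profile is a Nash equilibrium.

Neither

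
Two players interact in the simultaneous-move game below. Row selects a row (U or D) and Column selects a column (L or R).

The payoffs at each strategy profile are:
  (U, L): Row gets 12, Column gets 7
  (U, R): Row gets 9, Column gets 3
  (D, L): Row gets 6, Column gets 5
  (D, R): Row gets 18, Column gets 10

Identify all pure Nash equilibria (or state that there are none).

(U, L): Row gets 12 ≥ 6 from D, and Column gets 7 ≥ 3 from R — Nash equilibrium.
(U, R): Row prefers D (18 > 9); Column prefers L (7 > 3) — not an equilibrium.
(D, L): Row prefers U (12 > 6); Column prefers R (10 > 5) — not an equilibrium.
(D, R): Row gets 18 ≥ 9 from U, and Column gets 10 ≥ 5 from L — Nash equilibrium.

(U, L) and (D, R)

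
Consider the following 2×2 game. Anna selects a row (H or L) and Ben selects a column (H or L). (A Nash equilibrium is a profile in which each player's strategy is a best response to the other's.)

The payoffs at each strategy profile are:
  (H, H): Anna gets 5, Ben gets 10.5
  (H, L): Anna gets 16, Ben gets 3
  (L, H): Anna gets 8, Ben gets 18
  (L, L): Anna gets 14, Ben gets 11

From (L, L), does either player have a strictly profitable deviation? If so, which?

Both

Anna at (L, L) earns 14; deviating to H yields 16 — a strict improvement.
Ben earns 11; deviating to H yields 18 — a strict improvement.
Both Anna and Ben have strictly profitable deviations.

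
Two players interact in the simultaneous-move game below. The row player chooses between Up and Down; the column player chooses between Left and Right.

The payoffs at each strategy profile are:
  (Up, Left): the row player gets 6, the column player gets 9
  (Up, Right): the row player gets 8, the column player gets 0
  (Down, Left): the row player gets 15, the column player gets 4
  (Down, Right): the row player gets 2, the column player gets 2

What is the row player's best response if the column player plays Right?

Up

Against Right, the row player earns 8 from Up and 2 from Down.
So Up is the best response.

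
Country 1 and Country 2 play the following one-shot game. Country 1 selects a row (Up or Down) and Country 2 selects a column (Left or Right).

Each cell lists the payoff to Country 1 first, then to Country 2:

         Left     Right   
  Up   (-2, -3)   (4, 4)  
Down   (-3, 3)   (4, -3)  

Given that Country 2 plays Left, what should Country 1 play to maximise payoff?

Up

Against Left, Country 1 earns -2 from Up and -3 from Down.
So Up is the best response.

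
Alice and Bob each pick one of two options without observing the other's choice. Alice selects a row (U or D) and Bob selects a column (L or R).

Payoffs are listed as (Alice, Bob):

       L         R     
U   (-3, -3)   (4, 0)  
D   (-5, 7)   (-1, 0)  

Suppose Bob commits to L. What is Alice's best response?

Against L, Alice earns -3 from U and -5 from D.
So U is the best response.

U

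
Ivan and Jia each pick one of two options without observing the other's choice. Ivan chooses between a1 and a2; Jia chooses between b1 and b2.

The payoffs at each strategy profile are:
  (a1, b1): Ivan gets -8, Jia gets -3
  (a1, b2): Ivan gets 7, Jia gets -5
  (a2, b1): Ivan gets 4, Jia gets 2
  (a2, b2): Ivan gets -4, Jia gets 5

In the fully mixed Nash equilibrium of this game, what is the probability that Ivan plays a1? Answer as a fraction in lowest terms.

3/5

Let x be the probability that Ivan plays a1. In a completely mixed equilibrium, Jia must be indifferent between b1 and b2.
Jia's expected payoff from b1 is −3x + 2(1−x); from b2 it is −5x + 5(1−x).
Setting these equal: −5x + 2 = −10x + 5, so x = 3/5.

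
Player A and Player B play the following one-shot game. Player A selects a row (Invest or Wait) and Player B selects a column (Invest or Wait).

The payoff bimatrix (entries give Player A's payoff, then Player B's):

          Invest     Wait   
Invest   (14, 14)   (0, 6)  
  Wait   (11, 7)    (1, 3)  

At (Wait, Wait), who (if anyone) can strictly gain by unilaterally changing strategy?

Player B

Player A at (Wait, Wait) earns 1; deviating to Invest yields 0 — not better.
Player B earns 3; deviating to Invest yields 7 — a strict improvement.
Only Player B has a strictly profitable deviation.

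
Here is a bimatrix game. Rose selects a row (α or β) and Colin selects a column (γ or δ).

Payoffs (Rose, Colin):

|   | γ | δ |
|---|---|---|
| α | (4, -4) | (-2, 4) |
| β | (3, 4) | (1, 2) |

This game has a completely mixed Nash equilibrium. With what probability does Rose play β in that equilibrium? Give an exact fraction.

Let p be the probability that Rose plays α. In a completely mixed equilibrium, Colin must be indifferent between γ and δ.
Colin's expected payoff from γ is −4p + 4(1−p); from δ it is 4p + 2(1−p).
Setting these equal: −8p + 4 = 2p + 2, so p = 1/5.
Therefore Rose plays β with probability 1 − 1/5 = 4/5.

4/5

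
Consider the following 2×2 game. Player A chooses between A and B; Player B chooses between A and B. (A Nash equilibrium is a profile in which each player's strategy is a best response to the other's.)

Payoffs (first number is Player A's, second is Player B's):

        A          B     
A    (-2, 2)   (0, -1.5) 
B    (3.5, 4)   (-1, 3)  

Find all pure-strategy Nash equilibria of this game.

(A, A): Player A prefers B (3.5 > -2) — not an equilibrium.
(A, B): Player B prefers A (2 > -1.5) — not an equilibrium.
(B, A): Player A gets 3.5 ≥ -2 from A, and Player B gets 4 ≥ 3 from B — Nash equilibrium.
(B, B): Player A prefers A (0 > -1); Player B prefers A (4 > 3) — not an equilibrium.

(B, A)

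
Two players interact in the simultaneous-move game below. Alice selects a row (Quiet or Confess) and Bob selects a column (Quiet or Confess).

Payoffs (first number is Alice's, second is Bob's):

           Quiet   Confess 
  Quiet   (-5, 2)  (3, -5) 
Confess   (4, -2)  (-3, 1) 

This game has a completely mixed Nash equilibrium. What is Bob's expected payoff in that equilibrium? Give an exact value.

First find x, the probability Alice plays Quiet, from Bob's indifference between Quiet and Confess: 2x − 2(1−x) = −5x + (1−x), giving x = 3/10.
Since Bob is indifferent in equilibrium, Bob's expected payoff equals the payoff from either column against (3/10, 7/10). Using Quiet: 2(3/10) − 2(7/10) = -4/5.

-4/5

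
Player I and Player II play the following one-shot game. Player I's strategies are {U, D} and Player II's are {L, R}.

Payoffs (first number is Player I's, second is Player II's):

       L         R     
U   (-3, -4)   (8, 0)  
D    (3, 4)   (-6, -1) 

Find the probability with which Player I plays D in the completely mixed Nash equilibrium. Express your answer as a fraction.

4/9

Let p be the probability that Player I plays U. In a completely mixed equilibrium, Player II must be indifferent between L and R.
Player II's expected payoff from L is −4p + 4(1−p); from R it is −(1−p).
Setting these equal: −8p + 4 = p − 1, so p = 5/9.
Therefore Player I plays D with probability 1 − 5/9 = 4/9.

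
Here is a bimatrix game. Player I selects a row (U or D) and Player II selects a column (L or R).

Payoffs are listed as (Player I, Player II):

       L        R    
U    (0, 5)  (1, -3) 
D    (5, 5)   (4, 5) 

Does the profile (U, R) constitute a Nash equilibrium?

At (U, R), Player I earns 1; switching to D would give 4, so Player I would deviate.
Player II earns -3; switching to L would give 5, so Player II would deviate.
Since at least one player can profitably deviate, this is not a Nash equilibrium.

No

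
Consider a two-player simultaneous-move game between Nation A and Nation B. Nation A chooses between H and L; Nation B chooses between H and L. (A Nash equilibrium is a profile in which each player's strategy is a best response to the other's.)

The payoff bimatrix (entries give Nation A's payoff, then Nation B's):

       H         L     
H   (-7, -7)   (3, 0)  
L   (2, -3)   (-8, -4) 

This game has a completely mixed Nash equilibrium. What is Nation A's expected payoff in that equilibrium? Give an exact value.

First find y, the probability Nation B plays H, from Nation A's indifference between H and L: −7y + 3(1−y) = 2y − 8(1−y), giving y = 11/20.
Since Nation A is indifferent in equilibrium, Nation A's expected payoff equals the payoff from either row against (11/20, 9/20). Using H: −7(11/20) + 3(9/20) = -5/2.

-5/2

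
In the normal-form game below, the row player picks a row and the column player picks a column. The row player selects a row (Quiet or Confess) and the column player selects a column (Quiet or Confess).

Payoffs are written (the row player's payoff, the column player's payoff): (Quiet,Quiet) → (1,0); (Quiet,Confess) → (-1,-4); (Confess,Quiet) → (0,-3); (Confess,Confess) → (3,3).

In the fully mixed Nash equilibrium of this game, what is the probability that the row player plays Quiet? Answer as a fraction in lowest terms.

3/5

Let r be the probability that the row player plays Quiet. In a completely mixed equilibrium, the column player must be indifferent between Quiet and Confess.
The column player's expected payoff from Quiet is −3(1−r); from Confess it is −4r + 3(1−r).
Setting these equal: 3r − 3 = −7r + 3, so r = 3/5.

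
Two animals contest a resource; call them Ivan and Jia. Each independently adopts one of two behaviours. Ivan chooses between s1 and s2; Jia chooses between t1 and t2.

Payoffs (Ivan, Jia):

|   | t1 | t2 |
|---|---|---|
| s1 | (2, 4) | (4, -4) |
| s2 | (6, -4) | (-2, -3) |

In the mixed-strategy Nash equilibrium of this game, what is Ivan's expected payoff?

First find q, the probability Jia plays t1, from Ivan's indifference between s1 and s2: 2q + 4(1−q) = 6q − 2(1−q), giving q = 3/5.
Since Ivan is indifferent in equilibrium, Ivan's expected payoff equals the payoff from either row against (3/5, 2/5). Using s1: 2(3/5) + 4(2/5) = 14/5.

14/5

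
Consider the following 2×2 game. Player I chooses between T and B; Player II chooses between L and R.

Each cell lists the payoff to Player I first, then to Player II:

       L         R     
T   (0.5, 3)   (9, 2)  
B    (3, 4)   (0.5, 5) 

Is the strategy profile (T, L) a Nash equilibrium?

No

At (T, L), Player I earns 0.5; switching to B would give 3, so Player I would deviate.
Player II earns 3; switching to R would give 2, so Player II has no profitable deviation.
Since at least one player can profitably deviate, this is not a Nash equilibrium.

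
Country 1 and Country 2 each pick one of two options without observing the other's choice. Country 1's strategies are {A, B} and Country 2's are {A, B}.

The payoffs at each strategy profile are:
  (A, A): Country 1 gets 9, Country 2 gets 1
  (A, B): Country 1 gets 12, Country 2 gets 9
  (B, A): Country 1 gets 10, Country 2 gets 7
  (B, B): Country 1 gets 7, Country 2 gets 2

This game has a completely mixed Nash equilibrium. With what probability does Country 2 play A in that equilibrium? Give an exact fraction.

5/6

Let q be the probability that Country 2 plays A. In a completely mixed equilibrium, Country 1 must be indifferent between A and B.
Country 1's expected payoff from A is 9q + 12(1−q); from B it is 10q + 7(1−q).
Setting these equal: −3q + 12 = 3q + 7, so q = 5/6.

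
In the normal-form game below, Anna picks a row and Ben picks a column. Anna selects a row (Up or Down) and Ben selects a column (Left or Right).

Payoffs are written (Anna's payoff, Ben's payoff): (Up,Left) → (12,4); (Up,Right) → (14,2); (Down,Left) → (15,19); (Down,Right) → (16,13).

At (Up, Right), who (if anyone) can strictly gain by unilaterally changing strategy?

Anna at (Up, Right) earns 14; deviating to Down yields 16 — a strict improvement.
Ben earns 2; deviating to Left yields 4 — a strict improvement.
Both Anna and Ben have strictly profitable deviations.

Both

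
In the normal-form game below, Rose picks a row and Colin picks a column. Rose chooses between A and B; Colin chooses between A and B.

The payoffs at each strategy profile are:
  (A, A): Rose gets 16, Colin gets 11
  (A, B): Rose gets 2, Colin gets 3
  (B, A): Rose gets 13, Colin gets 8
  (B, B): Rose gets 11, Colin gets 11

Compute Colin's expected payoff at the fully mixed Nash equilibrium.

First find x, the probability Rose plays A, from Colin's indifference between A and B: 11x + 8(1−x) = 3x + 11(1−x), giving x = 3/11.
Since Colin is indifferent in equilibrium, Colin's expected payoff equals the payoff from either column against (3/11, 8/11). Using A: 11(3/11) + 8(8/11) = 97/11.

97/11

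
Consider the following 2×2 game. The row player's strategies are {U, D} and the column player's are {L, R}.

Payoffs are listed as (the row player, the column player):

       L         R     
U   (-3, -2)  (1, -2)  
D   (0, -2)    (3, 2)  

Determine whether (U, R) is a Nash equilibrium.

At (U, R), the row player earns 1; switching to D would give 3, so the row player would deviate.
The column player earns -2; switching to L would give -2, so the column player has no profitable deviation.
Since at least one player can profitably deviate, this is not a Nash equilibrium.

No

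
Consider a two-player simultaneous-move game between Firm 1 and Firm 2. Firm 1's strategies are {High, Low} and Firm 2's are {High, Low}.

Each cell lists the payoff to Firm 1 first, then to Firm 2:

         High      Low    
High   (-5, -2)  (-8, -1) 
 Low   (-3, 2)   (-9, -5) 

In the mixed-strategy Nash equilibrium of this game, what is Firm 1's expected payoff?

-7

First find q, the probability Firm 2 plays High, from Firm 1's indifference between High and Low: −5q − 8(1−q) = −3q − 9(1−q), giving q = 1/3.
Since Firm 1 is indifferent in equilibrium, Firm 1's expected payoff equals the payoff from either row against (1/3, 2/3). Using High: −5(1/3) − 8(2/3) = -7.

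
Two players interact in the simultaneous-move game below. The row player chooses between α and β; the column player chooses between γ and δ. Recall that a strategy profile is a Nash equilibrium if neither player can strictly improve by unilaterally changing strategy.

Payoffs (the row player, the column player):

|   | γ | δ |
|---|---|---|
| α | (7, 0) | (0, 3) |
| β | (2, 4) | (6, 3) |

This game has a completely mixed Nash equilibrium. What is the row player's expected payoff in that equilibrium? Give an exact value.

42/11

First find y, the probability the column player plays γ, from the row player's indifference between α and β: 7y = 2y + 6(1−y), giving y = 6/11.
Since the row player is indifferent in equilibrium, the row player's expected payoff equals the payoff from either row against (6/11, 5/11). Using α: 7(6/11) = 42/11.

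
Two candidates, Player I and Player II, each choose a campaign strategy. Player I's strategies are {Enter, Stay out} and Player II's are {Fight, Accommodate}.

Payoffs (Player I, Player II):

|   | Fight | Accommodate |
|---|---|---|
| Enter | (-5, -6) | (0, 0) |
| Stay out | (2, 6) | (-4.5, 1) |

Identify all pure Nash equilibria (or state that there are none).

(Enter, Accommodate) and (Stay out, Fight)

(Enter, Fight): Player I prefers Stay out (2 > -5); Player II prefers Accommodate (0 > -6) — not an equilibrium.
(Enter, Accommodate): Player I gets 0 ≥ -4.5 from Stay out, and Player II gets 0 ≥ -6 from Fight — Nash equilibrium.
(Stay out, Fight): Player I gets 2 ≥ -5 from Enter, and Player II gets 6 ≥ 1 from Accommodate — Nash equilibrium.
(Stay out, Accommodate): Player I prefers Enter (0 > -4.5); Player II prefers Fight (6 > 1) — not an equilibrium.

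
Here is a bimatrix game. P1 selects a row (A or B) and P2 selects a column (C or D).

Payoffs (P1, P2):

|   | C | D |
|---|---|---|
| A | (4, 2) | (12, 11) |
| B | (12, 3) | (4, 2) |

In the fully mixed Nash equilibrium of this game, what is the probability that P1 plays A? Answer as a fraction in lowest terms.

1/10

Let r be the probability that P1 plays A. In a completely mixed equilibrium, P2 must be indifferent between C and D.
P2's expected payoff from C is 2r + 3(1−r); from D it is 11r + 2(1−r).
Setting these equal: −r + 3 = 9r + 2, so r = 1/10.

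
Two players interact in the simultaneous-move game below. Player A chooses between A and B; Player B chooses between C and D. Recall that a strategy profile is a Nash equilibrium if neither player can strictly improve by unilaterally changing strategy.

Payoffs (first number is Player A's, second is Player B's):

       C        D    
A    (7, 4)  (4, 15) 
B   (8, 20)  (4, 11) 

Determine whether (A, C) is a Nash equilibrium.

No

At (A, C), Player A earns 7; switching to B would give 8, so Player A would deviate.
Player B earns 4; switching to D would give 15, so Player B would deviate.
Since at least one player can profitably deviate, this is not a Nash equilibrium.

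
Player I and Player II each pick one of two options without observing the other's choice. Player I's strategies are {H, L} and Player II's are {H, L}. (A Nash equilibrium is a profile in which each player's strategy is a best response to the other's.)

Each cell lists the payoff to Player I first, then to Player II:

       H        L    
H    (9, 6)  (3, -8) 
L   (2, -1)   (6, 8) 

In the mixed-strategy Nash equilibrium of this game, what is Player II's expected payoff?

First find x, the probability Player I plays H, from Player II's indifference between H and L: 6x − (1−x) = −8x + 8(1−x), giving x = 9/23.
Since Player II is indifferent in equilibrium, Player II's expected payoff equals the payoff from either column against (9/23, 14/23). Using H: 6(9/23) − (14/23) = 40/23.

40/23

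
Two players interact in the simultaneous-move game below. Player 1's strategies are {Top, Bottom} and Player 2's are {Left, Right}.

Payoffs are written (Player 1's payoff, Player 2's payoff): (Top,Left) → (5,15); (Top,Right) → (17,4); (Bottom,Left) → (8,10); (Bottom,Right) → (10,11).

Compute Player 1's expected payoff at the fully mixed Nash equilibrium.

First find y, the probability Player 2 plays Left, from Player 1's indifference between Top and Bottom: 5y + 17(1−y) = 8y + 10(1−y), giving y = 7/10.
Since Player 1 is indifferent in equilibrium, Player 1's expected payoff equals the payoff from either row against (7/10, 3/10). Using Top: 5(7/10) + 17(3/10) = 43/5.

43/5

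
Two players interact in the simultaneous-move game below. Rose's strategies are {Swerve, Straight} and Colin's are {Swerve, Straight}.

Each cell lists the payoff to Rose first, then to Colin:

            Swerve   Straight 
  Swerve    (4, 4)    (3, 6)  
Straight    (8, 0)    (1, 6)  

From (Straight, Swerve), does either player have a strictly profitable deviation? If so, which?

Colin

Rose at (Straight, Swerve) earns 8; deviating to Swerve yields 4 — not better.
Colin earns 0; deviating to Straight yields 6 — a strict improvement.
Only Colin has a strictly profitable deviation.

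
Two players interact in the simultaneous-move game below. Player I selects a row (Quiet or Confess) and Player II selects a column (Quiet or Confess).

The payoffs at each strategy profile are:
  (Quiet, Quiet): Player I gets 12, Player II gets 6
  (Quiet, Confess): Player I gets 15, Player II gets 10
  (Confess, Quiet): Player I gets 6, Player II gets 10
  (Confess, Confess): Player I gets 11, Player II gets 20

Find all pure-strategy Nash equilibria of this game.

(Quiet, Confess)

(Quiet, Quiet): Player II prefers Confess (10 > 6) — not an equilibrium.
(Quiet, Confess): Player I gets 15 ≥ 11 from Confess, and Player II gets 10 ≥ 6 from Quiet — Nash equilibrium.
(Confess, Quiet): Player I prefers Quiet (12 > 6); Player II prefers Confess (20 > 10) — not an equilibrium.
(Confess, Confess): Player I prefers Quiet (15 > 11) — not an equilibrium.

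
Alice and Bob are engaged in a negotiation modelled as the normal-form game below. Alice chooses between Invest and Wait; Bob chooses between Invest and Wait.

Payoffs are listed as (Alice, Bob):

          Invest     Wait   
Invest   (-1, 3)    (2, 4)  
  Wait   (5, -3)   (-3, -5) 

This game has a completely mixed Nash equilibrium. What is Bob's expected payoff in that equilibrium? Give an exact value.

First find p, the probability Alice plays Invest, from Bob's indifference between Invest and Wait: 3p − 3(1−p) = 4p − 5(1−p), giving p = 2/3.
Since Bob is indifferent in equilibrium, Bob's expected payoff equals the payoff from either column against (2/3, 1/3). Using Invest: 3(2/3) − 3(1/3) = 1.

1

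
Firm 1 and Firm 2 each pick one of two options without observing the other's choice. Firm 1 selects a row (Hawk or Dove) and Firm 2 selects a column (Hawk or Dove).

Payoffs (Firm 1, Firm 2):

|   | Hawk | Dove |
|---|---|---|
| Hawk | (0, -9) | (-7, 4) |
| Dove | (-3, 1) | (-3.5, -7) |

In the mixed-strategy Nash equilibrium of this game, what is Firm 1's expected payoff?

-42/13

First find y, the probability Firm 2 plays Hawk, from Firm 1's indifference between Hawk and Dove: −7(1−y) = −3y − 3.5(1−y), giving y = 7/13.
Since Firm 1 is indifferent in equilibrium, Firm 1's expected payoff equals the payoff from either row against (7/13, 6/13). Using Hawk: −7(6/13) = -42/13.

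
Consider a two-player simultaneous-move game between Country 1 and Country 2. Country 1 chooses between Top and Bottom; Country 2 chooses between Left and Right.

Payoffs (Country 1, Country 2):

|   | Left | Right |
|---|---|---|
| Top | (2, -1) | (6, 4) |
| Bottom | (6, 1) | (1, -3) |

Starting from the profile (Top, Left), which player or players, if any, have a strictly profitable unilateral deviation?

Country 1 at (Top, Left) earns 2; deviating to Bottom yields 6 — a strict improvement.
Country 2 earns -1; deviating to Right yields 4 — a strict improvement.
Both Country 1 and Country 2 have strictly profitable deviations.

Both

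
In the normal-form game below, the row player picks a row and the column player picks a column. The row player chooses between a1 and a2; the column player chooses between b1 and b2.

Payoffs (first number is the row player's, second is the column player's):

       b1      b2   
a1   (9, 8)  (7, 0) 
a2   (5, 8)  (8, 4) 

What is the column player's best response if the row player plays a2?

Against a2, the column player earns 8 from b1 and 4 from b2.
So b1 is the best response.

b1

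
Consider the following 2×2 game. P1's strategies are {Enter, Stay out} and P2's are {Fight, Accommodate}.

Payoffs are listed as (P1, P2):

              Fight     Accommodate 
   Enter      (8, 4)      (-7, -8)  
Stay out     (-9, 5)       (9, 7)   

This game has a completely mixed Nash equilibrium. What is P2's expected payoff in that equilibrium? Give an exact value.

34/7

First find p, the probability P1 plays Enter, from P2's indifference between Fight and Accommodate: 4p + 5(1−p) = −8p + 7(1−p), giving p = 1/7.
Since P2 is indifferent in equilibrium, P2's expected payoff equals the payoff from either column against (1/7, 6/7). Using Fight: 4(1/7) + 5(6/7) = 34/7.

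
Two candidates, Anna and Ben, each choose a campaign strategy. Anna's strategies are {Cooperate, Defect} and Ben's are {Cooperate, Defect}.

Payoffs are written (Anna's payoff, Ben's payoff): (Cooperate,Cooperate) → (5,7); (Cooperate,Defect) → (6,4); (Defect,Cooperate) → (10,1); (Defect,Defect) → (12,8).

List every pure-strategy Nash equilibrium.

(Cooperate, Cooperate): Anna prefers Defect (10 > 5) — not an equilibrium.
(Cooperate, Defect): Anna prefers Defect (12 > 6); Ben prefers Cooperate (7 > 4) — not an equilibrium.
(Defect, Cooperate): Ben prefers Defect (8 > 1) — not an equilibrium.
(Defect, Defect): Anna gets 12 ≥ 6 from Cooperate, and Ben gets 8 ≥ 1 from Cooperate — Nash equilibrium.

(Defect, Defect)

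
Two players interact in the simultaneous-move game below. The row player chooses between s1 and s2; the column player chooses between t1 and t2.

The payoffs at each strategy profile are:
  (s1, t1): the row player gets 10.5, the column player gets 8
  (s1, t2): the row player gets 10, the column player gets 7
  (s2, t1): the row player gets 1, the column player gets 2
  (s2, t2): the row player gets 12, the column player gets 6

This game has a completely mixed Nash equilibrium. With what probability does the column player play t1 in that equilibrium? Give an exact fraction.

4/23

Let y be the probability that the column player plays t1. In a completely mixed equilibrium, the row player must be indifferent between s1 and s2.
The row player's expected payoff from s1 is 10.5y + 10(1−y); from s2 it is y + 12(1−y).
Setting these equal: 0.5y + 10 = −11y + 12, so y = 4/23.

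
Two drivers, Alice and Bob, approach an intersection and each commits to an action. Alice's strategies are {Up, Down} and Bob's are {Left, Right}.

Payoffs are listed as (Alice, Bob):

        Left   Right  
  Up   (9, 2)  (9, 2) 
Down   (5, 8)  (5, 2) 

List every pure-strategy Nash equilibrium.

(Up, Left): Alice gets 9 ≥ 5 from Down, and Bob gets 2 ≥ 2 from Right — Nash equilibrium.
(Up, Right): Alice gets 9 ≥ 5 from Down, and Bob gets 2 ≥ 2 from Left — Nash equilibrium.
(Down, Left): Alice prefers Up (9 > 5) — not an equilibrium.
(Down, Right): Alice prefers Up (9 > 5); Bob prefers Left (8 > 2) — not an equilibrium.

(Up, Left) and (Up, Right)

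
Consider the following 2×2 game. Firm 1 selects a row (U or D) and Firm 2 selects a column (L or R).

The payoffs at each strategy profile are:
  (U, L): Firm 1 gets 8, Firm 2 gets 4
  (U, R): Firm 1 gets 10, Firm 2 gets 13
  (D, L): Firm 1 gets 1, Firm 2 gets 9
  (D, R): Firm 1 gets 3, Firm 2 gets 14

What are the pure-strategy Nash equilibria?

(U, L): Firm 2 prefers R (13 > 4) — not an equilibrium.
(U, R): Firm 1 gets 10 ≥ 3 from D, and Firm 2 gets 13 ≥ 4 from L — Nash equilibrium.
(D, L): Firm 1 prefers U (8 > 1); Firm 2 prefers R (14 > 9) — not an equilibrium.
(D, R): Firm 1 prefers U (10 > 3) — not an equilibrium.

(U, R)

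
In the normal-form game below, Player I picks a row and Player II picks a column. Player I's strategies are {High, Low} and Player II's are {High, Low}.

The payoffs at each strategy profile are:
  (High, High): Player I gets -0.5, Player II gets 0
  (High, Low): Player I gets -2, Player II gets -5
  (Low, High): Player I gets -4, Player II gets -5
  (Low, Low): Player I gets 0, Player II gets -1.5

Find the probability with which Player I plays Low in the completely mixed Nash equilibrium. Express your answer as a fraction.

10/17

Let r be the probability that Player I plays High. In a completely mixed equilibrium, Player II must be indifferent between High and Low.
Player II's expected payoff from High is −5(1−r); from Low it is −5r − 1.5(1−r).
Setting these equal: 5r − 5 = −3.5r − 1.5, so r = 7/17.
Therefore Player I plays Low with probability 1 − 7/17 = 10/17.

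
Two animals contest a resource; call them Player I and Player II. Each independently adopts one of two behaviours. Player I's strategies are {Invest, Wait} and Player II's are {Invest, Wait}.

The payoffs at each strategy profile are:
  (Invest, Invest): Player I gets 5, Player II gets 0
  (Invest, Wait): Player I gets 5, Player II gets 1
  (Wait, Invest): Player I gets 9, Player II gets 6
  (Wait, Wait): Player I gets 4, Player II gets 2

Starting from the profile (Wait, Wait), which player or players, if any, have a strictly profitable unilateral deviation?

Player I at (Wait, Wait) earns 4; deviating to Invest yields 5 — a strict improvement.
Player II earns 2; deviating to Invest yields 6 — a strict improvement.
Both Player I and Player II have strictly profitable deviations.

Both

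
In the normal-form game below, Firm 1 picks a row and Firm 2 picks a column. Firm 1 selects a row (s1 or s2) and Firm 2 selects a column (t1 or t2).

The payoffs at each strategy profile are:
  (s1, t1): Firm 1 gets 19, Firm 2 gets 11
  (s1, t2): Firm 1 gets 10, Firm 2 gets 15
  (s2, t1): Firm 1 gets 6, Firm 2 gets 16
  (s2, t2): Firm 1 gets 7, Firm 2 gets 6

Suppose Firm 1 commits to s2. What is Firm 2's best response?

t1

Against s2, Firm 2 earns 16 from t1 and 6 from t2.
So t1 is the best response.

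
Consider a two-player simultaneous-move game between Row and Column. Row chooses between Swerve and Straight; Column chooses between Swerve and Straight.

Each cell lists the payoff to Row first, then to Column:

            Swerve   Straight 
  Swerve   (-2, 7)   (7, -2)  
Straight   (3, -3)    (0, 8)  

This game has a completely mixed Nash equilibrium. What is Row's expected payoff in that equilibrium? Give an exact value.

First find q, the probability Column plays Swerve, from Row's indifference between Swerve and Straight: −2q + 7(1−q) = 3q, giving q = 7/12.
Since Row is indifferent in equilibrium, Row's expected payoff equals the payoff from either row against (7/12, 5/12). Using Swerve: −2(7/12) + 7(5/12) = 7/4.

7/4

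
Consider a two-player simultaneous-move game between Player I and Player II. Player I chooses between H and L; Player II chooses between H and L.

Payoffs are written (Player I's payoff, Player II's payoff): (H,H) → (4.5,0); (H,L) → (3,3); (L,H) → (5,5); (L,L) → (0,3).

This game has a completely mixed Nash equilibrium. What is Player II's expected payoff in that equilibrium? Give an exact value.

3

First find x, the probability Player I plays H, from Player II's indifference between H and L: 5(1−x) = 3x + 3(1−x), giving x = 2/5.
Since Player II is indifferent in equilibrium, Player II's expected payoff equals the payoff from either column against (2/5, 3/5). Using H: 5(3/5) = 3.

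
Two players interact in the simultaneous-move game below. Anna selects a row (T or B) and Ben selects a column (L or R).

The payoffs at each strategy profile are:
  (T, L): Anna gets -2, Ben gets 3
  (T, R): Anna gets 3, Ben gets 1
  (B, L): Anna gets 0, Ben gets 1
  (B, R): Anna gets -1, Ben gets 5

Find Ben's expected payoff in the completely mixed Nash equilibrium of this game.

7/3

First find x, the probability Anna plays T, from Ben's indifference between L and R: 3x + (1−x) = x + 5(1−x), giving x = 2/3.
Since Ben is indifferent in equilibrium, Ben's expected payoff equals the payoff from either column against (2/3, 1/3). Using L: 3(2/3) + (1/3) = 7/3.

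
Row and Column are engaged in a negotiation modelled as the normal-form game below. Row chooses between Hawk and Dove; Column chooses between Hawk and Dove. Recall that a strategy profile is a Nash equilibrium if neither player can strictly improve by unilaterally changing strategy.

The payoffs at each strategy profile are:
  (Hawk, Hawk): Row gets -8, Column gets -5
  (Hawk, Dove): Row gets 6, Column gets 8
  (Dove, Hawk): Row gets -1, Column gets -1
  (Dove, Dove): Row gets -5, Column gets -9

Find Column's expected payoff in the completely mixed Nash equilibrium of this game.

-53/21

First find x, the probability Row plays Hawk, from Column's indifference between Hawk and Dove: −5x − (1−x) = 8x − 9(1−x), giving x = 8/21.
Since Column is indifferent in equilibrium, Column's expected payoff equals the payoff from either column against (8/21, 13/21). Using Hawk: −5(8/21) − (13/21) = -53/21.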